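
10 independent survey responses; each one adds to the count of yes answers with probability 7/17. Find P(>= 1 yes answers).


P(at least one) = 1 - P(none)
P(none) = (1 - 7/17)^10 = (10/17)^10 = 10000000000/2015993900449
P(at least one) = 1 - 10000000000/2015993900449 = 2005993900449/2015993900449

2005993900449/2015993900449


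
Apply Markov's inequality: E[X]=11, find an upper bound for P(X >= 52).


Markov: P(X >= a) <= E[X]/a
P(X >= 52) <= 11/52

11/52


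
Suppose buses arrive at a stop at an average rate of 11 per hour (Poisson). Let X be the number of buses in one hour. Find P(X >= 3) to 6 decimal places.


P(X>=3) = 1 - P(X<=2) = 1 - (e^(-11)*11^0/0! + e^(-11)*11^1/1! + e^(-11)*11^2/2!)
≈ 1 - (0.0000167017 + 0.0001837187 + 0.0010104529)
= 1 - 0.0012108733 = 0.9987891267
≈ 0.998789

0.998789


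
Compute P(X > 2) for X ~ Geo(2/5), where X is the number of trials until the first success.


P(X > 2) = P(first 2 trials all fail) = (1-p)^2 = (3/5)^2 = 9/25

9/25


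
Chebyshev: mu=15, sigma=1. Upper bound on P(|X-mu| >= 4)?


k = 4/1 = 4
Chebyshev: P(|X-mu| >= k*sigma) <= 1/k^2 = 1/4^2 = 1/16

1/16


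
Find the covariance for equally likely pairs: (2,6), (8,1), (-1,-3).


E[X]=3, E[Y]=4/3, E[XY]=23/3
Cov(X,Y) = E[XY] - E[X]E[Y] = 23/3 - 3*4/3 = 11/3

11/3


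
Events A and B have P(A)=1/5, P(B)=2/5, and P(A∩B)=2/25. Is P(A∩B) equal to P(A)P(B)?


P(A)*P(B) = 1/5*2/5 = 2/25
P(A∩B) = 2/25, which equals P(A)P(B), so independent

Yes, A and B are independent


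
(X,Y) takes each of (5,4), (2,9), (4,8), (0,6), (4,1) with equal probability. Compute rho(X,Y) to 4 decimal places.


Cov(X,Y) = -2.0000, Var(X) = 3.2000, Var(Y) = 8.2400
rho = Cov/(sqrt(VarX)*sqrt(VarY)) = -0.3895

-0.3895


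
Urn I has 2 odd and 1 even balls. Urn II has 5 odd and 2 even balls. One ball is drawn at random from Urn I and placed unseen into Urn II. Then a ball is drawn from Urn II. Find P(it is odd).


P(transfer odd) = 2/3; P(transfer even) = 1/3
If odd transferred: Urn II has 6 odd of 8, so P(odd|odd moved) = 3/4
If even transferred: Urn II has 5 odd of 8, so P(odd|even moved) = 5/8
By total probability: P(odd) = 2/3*3/4 + 1/3*5/8 = 17/24

17/24


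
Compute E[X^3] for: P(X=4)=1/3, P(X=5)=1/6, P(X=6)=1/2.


E[X^3] = sum(x^3 * P(x))
= 64*1/3 + 125*1/6 + 216*1/2
= 901/6

901/6


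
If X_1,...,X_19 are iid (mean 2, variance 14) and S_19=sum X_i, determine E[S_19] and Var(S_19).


E[S_n] = n*mu = 19*2 = 38
Var(S_n) = n*sigma^2 = 19*14 = 266

E[S_19]=38, Var(S_19)=266


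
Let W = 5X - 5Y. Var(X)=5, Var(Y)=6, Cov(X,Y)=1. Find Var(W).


Var(5X - 5Y) = 5^2*Var(X) + (-5)^2*Var(Y) + 2*5*(-5)*Cov(X,Y)
= 25*5 + 25*6 - 50*1
= 125 + 150 - 50 = 225

225


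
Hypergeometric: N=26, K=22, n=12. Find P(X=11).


P(X=11) = C(22,11)*C(4,1) / C(26,12)
= 705432*4 / 9657700
= 2821728/9657700 = 168/575

168/575


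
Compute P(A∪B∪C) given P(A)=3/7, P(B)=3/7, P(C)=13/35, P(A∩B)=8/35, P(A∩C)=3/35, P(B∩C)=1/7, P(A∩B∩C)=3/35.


P(A∪B∪C) = P(A)+P(B)+P(C) - P(AB)-P(AC)-P(BC) + P(ABC)
= 3/7+3/7+13/35 - 8/35-3/35-1/7 + 3/35
= 6/7

6/7


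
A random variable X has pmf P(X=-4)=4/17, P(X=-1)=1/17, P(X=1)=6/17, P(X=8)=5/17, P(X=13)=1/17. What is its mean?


E[X] = sum(x * P(x))
= -4*4/17 - 1*1/17 + 1*6/17 + 8*5/17 + 13*1/17
= 42/17

42/17


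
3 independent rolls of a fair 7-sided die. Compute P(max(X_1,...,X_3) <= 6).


P(max <= 6) = P(all X_i <= 6) = (P(X_1 <= 6))^3
= (6/7)^3 = 216/343

216/343


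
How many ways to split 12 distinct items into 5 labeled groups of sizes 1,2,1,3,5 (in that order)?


12! = 479001600
Denominator: 1!=1 * 2!=2 * 1!=1 * 3!=6 * 5!=120
Coefficient = 479001600 / 1440 = 332640

332640


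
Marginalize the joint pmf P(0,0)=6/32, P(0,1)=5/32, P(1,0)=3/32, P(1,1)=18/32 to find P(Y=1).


P(Y=1) = P(0,1)+P(1,1) = 5/32 + 18/32 = 23/32

23/32


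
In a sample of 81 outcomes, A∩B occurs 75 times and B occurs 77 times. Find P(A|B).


P(A|B) = P(A∩B)/P(B) = (75/81)/(77/81) = 75/77

75/77


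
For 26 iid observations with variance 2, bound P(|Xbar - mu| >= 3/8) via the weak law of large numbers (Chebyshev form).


Var(Xbar) = Var(X)/n = 2/26
Chebyshev: P(|Xbar-mu| >= 3/8) <= Var(Xbar)/(3/8)^2 = (1/13)/(9/64) = 64/117

64/117


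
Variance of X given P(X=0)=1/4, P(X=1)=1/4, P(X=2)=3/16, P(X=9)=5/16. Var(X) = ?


E[X] = 55/16, E[X^2] = 421/16
Var(X) = E[X^2] - (E[X])^2 = 421/16 - (55/16)^2 = 3711/256

3711/256


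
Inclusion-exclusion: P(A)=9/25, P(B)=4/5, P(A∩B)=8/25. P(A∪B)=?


P(A∪B) = P(A) + P(B) - P(A∩B)
= 9/25 + 4/5 - 8/25 = 21/25

21/25


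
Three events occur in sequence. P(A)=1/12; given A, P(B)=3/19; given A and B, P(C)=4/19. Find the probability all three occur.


P(A∩B∩C) = P(A) * P(B|A) * P(C|A∩B)
= 1/12 * 3/19 * 4/19
= 1/76 * 4/19 = 1/361

1/361


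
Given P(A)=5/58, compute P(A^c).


P(A') = 1 - P(A) = 1 - 5/58 = 53/58

53/58


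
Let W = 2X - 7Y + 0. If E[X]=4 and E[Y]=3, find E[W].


E[2X - 7Y + 0] = 2*E[X] - 7*E[Y] + 0
= (2)*(4) + (-7)*(3) + (0)
= 8 - 21 + 0 = -13

-13


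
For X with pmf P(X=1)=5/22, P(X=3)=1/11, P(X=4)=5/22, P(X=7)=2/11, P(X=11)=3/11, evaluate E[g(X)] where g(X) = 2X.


E[2X] = sum(g(x)*P(x))
= 2*5/22 + 6*1/11 + 8*5/22 + 14*2/11 + 22*3/11
= 125/11

125/11


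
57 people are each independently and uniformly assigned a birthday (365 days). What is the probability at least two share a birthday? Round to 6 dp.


P(all different) = prod((365-i)/365 for i=0..56) = 0.009878
P(at least one match) = 1 - 0.009878 = 0.990122

0.990122


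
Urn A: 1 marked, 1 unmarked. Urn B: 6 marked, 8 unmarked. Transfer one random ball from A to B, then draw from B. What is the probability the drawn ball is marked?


P(transfer marked) = 1/2; P(transfer unmarked) = 1/2
If marked transferred: Urn II has 7 marked of 15, so P(marked|marked moved) = 7/15
If unmarked transferred: Urn II has 6 marked of 15, so P(marked|unmarked moved) = 2/5
By total probability: P(marked) = 1/2*7/15 + 1/2*2/5 = 13/30

13/30


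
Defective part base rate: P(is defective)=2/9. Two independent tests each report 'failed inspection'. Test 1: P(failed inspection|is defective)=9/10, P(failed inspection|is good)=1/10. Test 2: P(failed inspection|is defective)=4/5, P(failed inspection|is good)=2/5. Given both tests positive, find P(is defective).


After test 1: P(+) = 9/10*2/9 + 1/10*7/9 = 5/18
P(B|+) = (1/5)/(5/18) = 18/25
After test 2 (use post1 as new prior): P(+) = 4/5*18/25 + 2/5*7/25 = 86/125
P(B|+,+) = (72/125)/(86/125) = 36/43

36/43


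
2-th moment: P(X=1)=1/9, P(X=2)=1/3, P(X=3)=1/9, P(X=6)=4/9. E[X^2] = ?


E[X^2] = sum(x^2 * P(x))
= 1*1/9 + 4*1/3 + 9*1/9 + 36*4/9
= 166/9

166/9


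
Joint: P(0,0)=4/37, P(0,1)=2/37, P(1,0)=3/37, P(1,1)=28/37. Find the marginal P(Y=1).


P(Y=1) = P(0,1)+P(1,1) = 2/37 + 28/37 = 30/37

30/37


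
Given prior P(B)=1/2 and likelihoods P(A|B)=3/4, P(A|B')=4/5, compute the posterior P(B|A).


P(A) = P(A|B)P(B) + P(A|B')P(B') = 3/4*1/2 + 4/5*1/2 = 31/40
P(B|A) = P(A|B)P(B)/P(A) = (3/8)/(31/40) = 15/31

15/31


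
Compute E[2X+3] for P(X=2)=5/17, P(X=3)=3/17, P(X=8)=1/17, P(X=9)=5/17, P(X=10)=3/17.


E[2X+3] = sum(g(x)*P(x))
= 7*5/17 + 9*3/17 + 19*1/17 + 21*5/17 + 23*3/17
= 15

15


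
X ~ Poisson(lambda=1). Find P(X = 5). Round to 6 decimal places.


P(X=5) = e^(-1) * 1^5 / 5!
≈ 0.3678794412 * 1 / 120
≈ 0.003066

0.003066


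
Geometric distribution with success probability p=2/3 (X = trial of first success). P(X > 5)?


P(X > 5) = P(first 5 trials all fail) = (1-p)^5 = (1/3)^5 = 1/243

1/243


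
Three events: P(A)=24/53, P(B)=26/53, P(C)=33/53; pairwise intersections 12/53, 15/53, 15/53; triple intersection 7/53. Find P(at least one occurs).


P(A∪B∪C) = P(A)+P(B)+P(C) - P(AB)-P(AC)-P(BC) + P(ABC)
= 24/53+26/53+33/53 - 12/53-15/53-15/53 + 7/53
= 48/53

48/53


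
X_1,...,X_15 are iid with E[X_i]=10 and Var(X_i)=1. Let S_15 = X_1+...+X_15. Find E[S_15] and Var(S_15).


E[S_n] = n*mu = 15*10 = 150
Var(S_n) = n*sigma^2 = 15*1 = 15

E[S_15]=150, Var(S_15)=15


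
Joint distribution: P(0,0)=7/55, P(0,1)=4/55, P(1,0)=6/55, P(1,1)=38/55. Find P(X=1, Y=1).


Read from table: P(X=1, Y=1) = 38/55

38/55


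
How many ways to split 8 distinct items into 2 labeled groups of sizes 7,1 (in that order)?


8! = 40320
Denominator: 7!=5040 * 1!=1
Coefficient = 40320 / 5040 = 8

8


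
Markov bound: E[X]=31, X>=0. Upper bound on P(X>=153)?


Markov: P(X >= a) <= E[X]/a
P(X >= 153) <= 31/153

31/153


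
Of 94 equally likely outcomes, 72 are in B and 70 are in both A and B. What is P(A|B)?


P(A|B) = P(A∩B)/P(B) = (70/94)/(72/94) = 70/72 = 35/36

35/36


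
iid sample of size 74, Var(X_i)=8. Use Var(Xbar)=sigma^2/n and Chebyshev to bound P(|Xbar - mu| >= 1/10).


Var(Xbar) = Var(X)/n = 8/74
Chebyshev: P(|Xbar-mu| >= 1/10) <= Var(Xbar)/(1/10)^2 = (4/37)/(1/100) = 400/37
Bound exceeds 1, so trivial bound: 1

1


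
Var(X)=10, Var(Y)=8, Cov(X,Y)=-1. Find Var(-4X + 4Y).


Var(-4X + 4Y) = (-4)^2*Var(X) + 4^2*Var(Y) + 2*(-4)*4*Cov(X,Y)
= 16*10 + 16*8 - 32*(-1)
= 160 + 128 + 32 = 320

320


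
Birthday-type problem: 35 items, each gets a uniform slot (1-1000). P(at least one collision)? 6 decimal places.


P(all different) = prod((1000-i)/1000 for i=0..34) = 0.547735
P(at least one match) = 1 - 0.547735 = 0.452265

0.452265


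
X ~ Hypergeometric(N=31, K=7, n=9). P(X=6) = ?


P(X=6) = C(7,6)*C(24,3) / C(31,9)
= 7*2024 / 20160075
= 14168/20160075 = 616/876525

616/876525


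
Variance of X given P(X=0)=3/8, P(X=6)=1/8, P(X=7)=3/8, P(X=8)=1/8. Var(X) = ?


E[X] = 35/8, E[X^2] = 247/8
Var(X) = E[X^2] - (E[X])^2 = 247/8 - (35/8)^2 = 751/64

751/64


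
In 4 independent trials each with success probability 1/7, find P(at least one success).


P(at least one) = 1 - P(none)
P(none) = (1 - 1/7)^4 = (6/7)^4 = 1296/2401
P(at least one) = 1 - 1296/2401 = 1105/2401

1105/2401


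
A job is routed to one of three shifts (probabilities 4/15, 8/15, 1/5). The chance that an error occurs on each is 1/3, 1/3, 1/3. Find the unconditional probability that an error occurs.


P(A) = P(A|B1)P(B1) + P(A|B2)P(B2) + P(A|B3)P(B3)
= 1/3*4/15 + 1/3*8/15 + 1/3*1/5
= 4/45 + 8/45 + 1/15 = 1/3

1/3


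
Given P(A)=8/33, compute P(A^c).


P(A') = 1 - P(A) = 1 - 8/33 = 25/33

25/33


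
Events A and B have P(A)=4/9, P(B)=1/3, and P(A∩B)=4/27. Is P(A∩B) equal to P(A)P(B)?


P(A)*P(B) = 4/9*1/3 = 4/27
P(A∩B) = 4/27, which equals P(A)P(B), so independent

Yes, A and B are independent


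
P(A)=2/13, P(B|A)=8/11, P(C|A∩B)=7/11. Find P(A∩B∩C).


P(A∩B∩C) = P(A) * P(B|A) * P(C|A∩B)
= 2/13 * 8/11 * 7/11
= 16/143 * 7/11 = 112/1573

112/1573


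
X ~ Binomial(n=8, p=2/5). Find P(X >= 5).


P(X>=5) = P(X=5) + P(X=6) + P(X=7) + P(X=8)
= 48384/390625 + 16128/390625 + 3072/390625 + 256/390625
= 13568/78125

13568/78125


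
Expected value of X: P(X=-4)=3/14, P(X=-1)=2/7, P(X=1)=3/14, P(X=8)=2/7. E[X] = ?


E[X] = sum(x * P(x))
= -4*3/14 - 1*2/7 + 1*3/14 + 8*2/7
= 19/14

19/14


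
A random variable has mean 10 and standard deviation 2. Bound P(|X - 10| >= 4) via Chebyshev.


k = 4/2 = 2
Chebyshev: P(|X-mu| >= k*sigma) <= 1/k^2 = 1/2^2 = 1/4

1/4


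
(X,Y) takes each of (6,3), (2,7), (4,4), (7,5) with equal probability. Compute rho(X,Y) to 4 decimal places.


Cov(X,Y) = -1.8125, Var(X) = 3.6875, Var(Y) = 2.1875
rho = Cov/(sqrt(VarX)*sqrt(VarY)) = -0.6382

-0.6382


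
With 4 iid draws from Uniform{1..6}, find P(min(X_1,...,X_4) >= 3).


P(min >= 3) = P(all X_i >= 3) = (P(X_1 >= 3))^4
= (4/6)^4 = (2/3)^4 = 16/81

16/81


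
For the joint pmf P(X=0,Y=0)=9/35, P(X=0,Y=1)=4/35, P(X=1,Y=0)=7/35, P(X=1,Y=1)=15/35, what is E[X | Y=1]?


P(Y=1) = 19/35
E[X|Y=1] = (0*4 + 1*15)/19 = 15/19

15/19


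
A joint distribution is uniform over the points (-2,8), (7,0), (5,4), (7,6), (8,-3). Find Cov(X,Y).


E[X]=5, E[Y]=3, E[XY]=22/5
Cov(X,Y) = E[XY] - E[X]E[Y] = 22/5 - 5*3 = -53/5

-53/5


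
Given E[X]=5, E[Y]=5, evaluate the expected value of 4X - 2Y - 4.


E[4X - 2Y - 4] = 4*E[X] - 2*E[Y] - 4
= (4)*(5) + (-2)*(5) + (-4)
= 20 - 10 - 4 = 6

6


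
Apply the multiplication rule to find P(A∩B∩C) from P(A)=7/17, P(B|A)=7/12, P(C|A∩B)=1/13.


P(A∩B∩C) = P(A) * P(B|A) * P(C|A∩B)
= 7/17 * 7/12 * 1/13
= 49/204 * 1/13 = 49/2652

49/2652


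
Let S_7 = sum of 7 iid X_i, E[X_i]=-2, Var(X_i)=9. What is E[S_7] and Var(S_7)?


E[S_n] = n*mu = 7*-2 = -14
Var(S_n) = n*sigma^2 = 7*9 = 63

E[S_7]=-14, Var(S_7)=63


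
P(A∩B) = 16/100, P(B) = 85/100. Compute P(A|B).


P(A|B) = P(A∩B)/P(B) = (16/100)/(85/100) = 16/85

16/85


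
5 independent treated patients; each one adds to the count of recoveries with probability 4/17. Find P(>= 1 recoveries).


P(at least one) = 1 - P(none)
P(none) = (1 - 4/17)^5 = (13/17)^5 = 371293/1419857
P(at least one) = 1 - 371293/1419857 = 1048564/1419857

1048564/1419857


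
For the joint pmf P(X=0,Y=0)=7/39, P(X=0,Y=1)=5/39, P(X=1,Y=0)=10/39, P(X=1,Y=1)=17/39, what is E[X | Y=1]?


P(Y=1) = 22/39
E[X|Y=1] = (0*5 + 1*17)/22 = 17/22

17/22


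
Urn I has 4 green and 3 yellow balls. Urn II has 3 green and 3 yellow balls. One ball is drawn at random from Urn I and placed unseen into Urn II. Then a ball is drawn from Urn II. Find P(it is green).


P(transfer green) = 4/7; P(transfer yellow) = 3/7
If green transferred: Urn II has 4 green of 7, so P(green|green moved) = 4/7
If yellow transferred: Urn II has 3 green of 7, so P(green|yellow moved) = 3/7
By total probability: P(green) = 4/7*4/7 + 3/7*3/7 = 25/49

25/49


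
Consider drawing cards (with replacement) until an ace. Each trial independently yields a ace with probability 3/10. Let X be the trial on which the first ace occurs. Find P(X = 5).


P(X=5) = (1-p)^4 * p = (7/10)^4 * 3/10
= 2401/10000 * 3/10 = 7203/100000

7203/100000


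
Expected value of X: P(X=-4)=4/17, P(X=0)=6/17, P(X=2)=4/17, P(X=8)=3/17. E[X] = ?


E[X] = sum(x * P(x))
= -4*4/17 + 0*6/17 + 2*4/17 + 8*3/17
= 16/17

16/17


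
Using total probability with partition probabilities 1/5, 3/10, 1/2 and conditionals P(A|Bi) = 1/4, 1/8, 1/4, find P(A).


P(A) = P(A|B1)P(B1) + P(A|B2)P(B2) + P(A|B3)P(B3)
= 1/4*1/5 + 1/8*3/10 + 1/4*1/2
= 1/20 + 3/80 + 1/8 = 17/80

17/80


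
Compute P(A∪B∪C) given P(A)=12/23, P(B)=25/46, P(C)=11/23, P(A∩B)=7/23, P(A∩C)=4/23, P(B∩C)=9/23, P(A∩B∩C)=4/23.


P(A∪B∪C) = P(A)+P(B)+P(C) - P(AB)-P(AC)-P(BC) + P(ABC)
= 12/23+25/46+11/23 - 7/23-4/23-9/23 + 4/23
= 39/46

39/46


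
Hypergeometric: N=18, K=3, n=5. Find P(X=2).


P(X=2) = C(3,2)*C(15,3) / C(18,5)
= 3*455 / 8568
= 1365/8568 = 65/408

65/408


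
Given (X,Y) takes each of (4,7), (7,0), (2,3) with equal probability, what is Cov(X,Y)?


E[X]=13/3, E[Y]=10/3, E[XY]=34/3
Cov(X,Y) = E[XY] - E[X]E[Y] = 34/3 - 13/3*10/3 = -28/9

-28/9


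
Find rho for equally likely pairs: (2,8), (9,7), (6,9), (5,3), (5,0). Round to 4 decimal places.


Cov(X,Y) = 0.4400, Var(X) = 5.0400, Var(Y) = 11.4400
rho = Cov/(sqrt(VarX)*sqrt(VarY)) = 0.0579

0.0579


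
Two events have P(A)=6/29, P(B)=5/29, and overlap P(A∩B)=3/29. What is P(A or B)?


P(A∪B) = P(A) + P(B) - P(A∩B)
= 6/29 + 5/29 - 3/29 = 8/29

8/29


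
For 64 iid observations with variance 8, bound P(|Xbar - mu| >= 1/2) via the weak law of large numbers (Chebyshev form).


Var(Xbar) = Var(X)/n = 8/64
Chebyshev: P(|Xbar-mu| >= 1/2) <= Var(Xbar)/(1/2)^2 = (1/8)/(1/4) = 1/2

1/2


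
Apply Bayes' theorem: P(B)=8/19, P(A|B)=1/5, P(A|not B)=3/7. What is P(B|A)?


P(A) = P(A|B)P(B) + P(A|B')P(B') = 1/5*8/19 + 3/7*11/19 = 221/665
P(B|A) = P(A|B)P(B)/P(A) = (8/95)/(221/665) = 56/221

56/221


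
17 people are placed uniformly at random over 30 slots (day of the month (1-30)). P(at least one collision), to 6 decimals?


P(all different) = prod((30-i)/30 for i=0..16) = 0.003299
P(at least one match) = 1 - 0.003299 = 0.996701

0.996701


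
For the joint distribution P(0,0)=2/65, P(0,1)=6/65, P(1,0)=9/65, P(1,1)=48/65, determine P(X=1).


P(X=1) = P(1,0)+P(1,1) = 9/65 + 48/65 = 57/65

57/65


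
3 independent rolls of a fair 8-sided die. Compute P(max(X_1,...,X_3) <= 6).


P(max <= 6) = P(all X_i <= 6) = (P(X_1 <= 6))^3
= (6/8)^3 = (3/4)^3 = 27/64

27/64


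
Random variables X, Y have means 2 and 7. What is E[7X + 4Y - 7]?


E[7X + 4Y - 7] = 7*E[X] + 4*E[Y] - 7
= (7)*(2) + (4)*(7) + (-7)
= 14 + 28 - 7 = 35

35


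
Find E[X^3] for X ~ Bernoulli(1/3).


For Bernoulli: X in {0,1}
E[X^3] = 0^3*(1-1/3) + 1^3*1/3 = 1/3

1/3


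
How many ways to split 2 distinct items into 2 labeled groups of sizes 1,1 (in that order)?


2! = 2
Denominator: 1!=1 * 1!=1
Coefficient = 2 / 1 = 2

2


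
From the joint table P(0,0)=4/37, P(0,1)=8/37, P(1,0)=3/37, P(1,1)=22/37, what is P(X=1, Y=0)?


Read from table: P(X=1, Y=0) = 3/37

3/37


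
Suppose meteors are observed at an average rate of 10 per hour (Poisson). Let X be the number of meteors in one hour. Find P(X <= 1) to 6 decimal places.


P(X<=1) = e^(-10)*10^0/0! + e^(-10)*10^1/1!
≈ 0.0000453999 + 0.0004539993
= 0.0004993992
≈ 0.000499

0.000499


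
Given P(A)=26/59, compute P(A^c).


P(A') = 1 - P(A) = 1 - 26/59 = 33/59

33/59


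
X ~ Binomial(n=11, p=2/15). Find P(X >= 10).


P(X>=10) = P(X=10) + P(X=11)
= 146432/8649755859375 + 2048/8649755859375
= 29696/1729951171875

29696/1729951171875


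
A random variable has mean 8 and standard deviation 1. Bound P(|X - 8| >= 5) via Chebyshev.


k = 5/1 = 5
Chebyshev: P(|X-mu| >= k*sigma) <= 1/k^2 = 1/5^2 = 1/25

1/25


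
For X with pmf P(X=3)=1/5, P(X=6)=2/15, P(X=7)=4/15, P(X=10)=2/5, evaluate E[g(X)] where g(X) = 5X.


E[5X] = sum(g(x)*P(x))
= 15*1/5 + 30*2/15 + 35*4/15 + 50*2/5
= 109/3

109/3


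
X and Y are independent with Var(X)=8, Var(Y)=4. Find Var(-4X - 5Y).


Independence => Cov(X,Y)=0
Var(-4X - 5Y) = (-4)^2*Var(X) + (-5)^2*Var(Y)
= 16*8 + 25*4 = 228

228


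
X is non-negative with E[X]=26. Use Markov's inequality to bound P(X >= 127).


Markov: P(X >= a) <= E[X]/a
P(X >= 127) <= 26/127

26/127


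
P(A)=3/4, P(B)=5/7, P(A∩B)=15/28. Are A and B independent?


P(A)*P(B) = 3/4*5/7 = 15/28
P(A∩B) = 15/28, which equals P(A)P(B), so independent

Yes, A and B are independent


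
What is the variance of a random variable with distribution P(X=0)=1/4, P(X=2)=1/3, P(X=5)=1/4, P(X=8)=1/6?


E[X] = 13/4, E[X^2] = 73/4
Var(X) = E[X^2] - (E[X])^2 = 73/4 - (13/4)^2 = 123/16

123/16


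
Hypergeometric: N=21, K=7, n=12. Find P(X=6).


P(X=6) = C(7,6)*C(14,6) / C(21,12)
= 7*3003 / 293930
= 21021/293930 = 231/3230

231/3230


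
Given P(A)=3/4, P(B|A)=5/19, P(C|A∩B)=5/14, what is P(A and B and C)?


P(A∩B∩C) = P(A) * P(B|A) * P(C|A∩B)
= 3/4 * 5/19 * 5/14
= 15/76 * 5/14 = 75/1064

75/1064


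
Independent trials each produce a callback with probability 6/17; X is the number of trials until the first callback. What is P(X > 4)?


P(X > 4) = P(first 4 trials all fail) = (1-p)^4 = (11/17)^4 = 14641/83521

14641/83521


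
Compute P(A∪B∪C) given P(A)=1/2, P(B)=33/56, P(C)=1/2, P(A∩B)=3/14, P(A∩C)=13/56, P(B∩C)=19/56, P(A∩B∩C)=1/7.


P(A∪B∪C) = P(A)+P(B)+P(C) - P(AB)-P(AC)-P(BC) + P(ABC)
= 1/2+33/56+1/2 - 3/14-13/56-19/56 + 1/7
= 53/56

53/56


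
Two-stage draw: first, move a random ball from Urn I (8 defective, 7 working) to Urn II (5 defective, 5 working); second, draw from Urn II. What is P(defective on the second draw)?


P(transfer defective) = 8/15; P(transfer working) = 7/15
If defective transferred: Urn II has 6 defective of 11, so P(defective|defective moved) = 6/11
If working transferred: Urn II has 5 defective of 11, so P(defective|working moved) = 5/11
By total probability: P(defective) = 8/15*6/11 + 7/15*5/11 = 83/165

83/165


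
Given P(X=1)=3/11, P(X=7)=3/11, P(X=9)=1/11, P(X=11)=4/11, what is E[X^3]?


E[X^3] = sum(g(x)*P(x))
= 1*3/11 + 343*3/11 + 729*1/11 + 1331*4/11
= 7085/11

7085/11


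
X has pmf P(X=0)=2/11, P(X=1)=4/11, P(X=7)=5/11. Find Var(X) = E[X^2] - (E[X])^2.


E[X] = 39/11, E[X^2] = 249/11
Var(X) = E[X^2] - (E[X])^2 = 249/11 - (39/11)^2 = 1218/121

1218/121


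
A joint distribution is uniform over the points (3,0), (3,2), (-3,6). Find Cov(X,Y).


E[X]=1, E[Y]=8/3, E[XY]=-4
Cov(X,Y) = E[XY] - E[X]E[Y] = -4 - 1*8/3 = -20/3

-20/3


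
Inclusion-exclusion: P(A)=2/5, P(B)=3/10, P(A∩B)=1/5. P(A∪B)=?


P(A∪B) = P(A) + P(B) - P(A∩B)
= 2/5 + 3/10 - 1/5 = 1/2

1/2


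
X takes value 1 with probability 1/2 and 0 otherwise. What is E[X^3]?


For Bernoulli: X in {0,1}
E[X^3] = 0^3*(1-1/2) + 1^3*1/2 = 1/2

1/2


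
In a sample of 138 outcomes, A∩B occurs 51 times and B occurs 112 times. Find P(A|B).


P(A|B) = P(A∩B)/P(B) = (51/138)/(112/138) = 51/112

51/112


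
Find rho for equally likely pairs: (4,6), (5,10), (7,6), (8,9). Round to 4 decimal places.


Cov(X,Y) = 0.5000, Var(X) = 2.5000, Var(Y) = 3.1875
rho = Cov/(sqrt(VarX)*sqrt(VarY)) = 0.1771

0.1771


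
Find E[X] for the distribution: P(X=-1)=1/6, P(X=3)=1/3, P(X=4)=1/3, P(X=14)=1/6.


E[X] = sum(x * P(x))
= -1*1/6 + 3*1/3 + 4*1/3 + 14*1/6
= 9/2

9/2


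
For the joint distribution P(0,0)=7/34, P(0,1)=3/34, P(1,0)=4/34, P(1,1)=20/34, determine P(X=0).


P(X=0) = P(0,0)+P(0,1) = 7/34 + 3/34 = 10/34 = 5/17

5/17


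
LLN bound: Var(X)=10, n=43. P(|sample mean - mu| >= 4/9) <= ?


Var(Xbar) = Var(X)/n = 10/43
Chebyshev: P(|Xbar-mu| >= 4/9) <= Var(Xbar)/(4/9)^2 = (10/43)/(16/81) = 405/344
Bound exceeds 1, so trivial bound: 1

1


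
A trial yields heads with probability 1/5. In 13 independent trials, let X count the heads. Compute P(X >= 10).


P(X>=10) = P(X=10) + P(X=11) + P(X=12) + P(X=13)
= 18304/1220703125 + 1248/1220703125 + 52/1220703125 + 1/1220703125
= 3921/244140625

3921/244140625


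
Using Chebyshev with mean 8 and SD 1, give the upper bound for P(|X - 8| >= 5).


k = 5/1 = 5
Chebyshev: P(|X-mu| >= k*sigma) <= 1/k^2 = 1/5^2 = 1/25

1/25


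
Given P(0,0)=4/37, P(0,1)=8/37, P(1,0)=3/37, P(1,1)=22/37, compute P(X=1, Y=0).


Read from table: P(X=1, Y=0) = 3/37

3/37


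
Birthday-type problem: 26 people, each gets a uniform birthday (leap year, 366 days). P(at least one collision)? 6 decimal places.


P(all different) = prod((366-i)/366 for i=0..25) = 0.402786
P(at least one match) = 1 - 0.402786 = 0.597214

0.597214


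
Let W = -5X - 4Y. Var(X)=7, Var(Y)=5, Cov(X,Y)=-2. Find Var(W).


Var(-5X - 4Y) = (-5)^2*Var(X) + (-4)^2*Var(Y) + 2*(-5)*(-4)*Cov(X,Y)
= 25*7 + 16*5 + 40*(-2)
= 175 + 80 - 80 = 175

175


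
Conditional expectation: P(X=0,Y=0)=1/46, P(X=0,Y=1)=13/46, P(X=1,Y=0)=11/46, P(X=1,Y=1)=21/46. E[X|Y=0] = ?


P(Y=0) = 12/46
E[X|Y=0] = (0*1 + 1*11)/12 = 11/12

11/12


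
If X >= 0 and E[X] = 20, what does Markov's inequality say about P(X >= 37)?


Markov: P(X >= a) <= E[X]/a
P(X >= 37) <= 20/37

20/37


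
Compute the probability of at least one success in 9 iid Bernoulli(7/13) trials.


P(at least one) = 1 - P(none)
P(none) = (1 - 7/13)^9 = (6/13)^9 = 10077696/10604499373
P(at least one) = 1 - 10077696/10604499373 = 10594421677/10604499373

10594421677/10604499373


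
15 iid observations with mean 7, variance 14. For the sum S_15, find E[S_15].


E[S_n] = n*E[X_1] = 15*7 = 105

105


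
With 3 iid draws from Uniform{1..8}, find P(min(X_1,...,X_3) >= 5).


P(min >= 5) = P(all X_i >= 5) = (P(X_1 >= 5))^3
= (4/8)^3 = (1/2)^3 = 1/8

1/8


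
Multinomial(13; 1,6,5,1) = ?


13! = 6227020800
Denominator: 1!=1 * 6!=720 * 5!=120 * 1!=1
Coefficient = 6227020800 / 86400 = 72072

72072


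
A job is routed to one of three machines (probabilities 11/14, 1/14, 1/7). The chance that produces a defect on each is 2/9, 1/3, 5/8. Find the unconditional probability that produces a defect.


P(A) = P(A|B1)P(B1) + P(A|B2)P(B2) + P(A|B3)P(B3)
= 2/9*11/14 + 1/3*1/14 + 5/8*1/7
= 11/63 + 1/42 + 5/56 = 145/504

145/504


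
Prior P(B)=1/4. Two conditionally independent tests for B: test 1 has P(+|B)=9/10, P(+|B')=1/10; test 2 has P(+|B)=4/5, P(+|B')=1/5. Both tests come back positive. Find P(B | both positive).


After test 1: P(+) = 9/10*1/4 + 1/10*3/4 = 3/10
P(B|+) = (9/40)/(3/10) = 3/4
After test 2 (use post1 as new prior): P(+) = 4/5*3/4 + 1/5*1/4 = 13/20
P(B|+,+) = (3/5)/(13/20) = 12/13

12/13


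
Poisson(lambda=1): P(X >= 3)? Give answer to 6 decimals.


P(X>=3) = 1 - P(X<=2) = 1 - (e^(-1)*1^0/0! + e^(-1)*1^1/1! + e^(-1)*1^2/2!)
≈ 1 - (0.3678794412 + 0.3678794412 + 0.1839397206)
= 1 - 0.9196986030 = 0.0803013970
≈ 0.080301

0.080301


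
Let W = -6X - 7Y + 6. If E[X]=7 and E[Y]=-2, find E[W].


E[-6X - 7Y + 6] = -6*E[X] - 7*E[Y] + 6
= (-6)*(7) + (-7)*(-2) + (6)
= -42 + 14 + 6 = -22

-22


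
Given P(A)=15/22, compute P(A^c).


P(A') = 1 - P(A) = 1 - 15/22 = 7/22

7/22


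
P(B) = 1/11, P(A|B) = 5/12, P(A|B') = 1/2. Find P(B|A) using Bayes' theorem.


P(A) = P(A|B)P(B) + P(A|B')P(B') = 5/12*1/11 + 1/2*10/11 = 65/132
P(B|A) = P(A|B)P(B)/P(A) = (5/132)/(65/132) = 1/13

1/13


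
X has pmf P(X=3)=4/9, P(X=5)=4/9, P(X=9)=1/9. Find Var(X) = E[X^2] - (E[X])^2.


E[X] = 41/9, E[X^2] = 217/9
Var(X) = E[X^2] - (E[X])^2 = 217/9 - (41/9)^2 = 272/81

272/81


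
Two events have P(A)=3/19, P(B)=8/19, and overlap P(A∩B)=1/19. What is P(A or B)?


P(A∪B) = P(A) + P(B) - P(A∩B)
= 3/19 + 8/19 - 1/19 = 10/19

10/19


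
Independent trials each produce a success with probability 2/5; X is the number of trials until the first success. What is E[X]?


For geometric (trials until first success), E[X] = 1/p = 1/(2/5) = 5/2

5/2


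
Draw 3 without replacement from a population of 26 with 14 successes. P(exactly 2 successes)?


P(X=2) = C(14,2)*C(12,1) / C(26,3)
= 91*12 / 2600
= 1092/2600 = 21/50

21/50


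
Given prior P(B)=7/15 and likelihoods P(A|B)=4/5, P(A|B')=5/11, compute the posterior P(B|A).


P(A) = P(A|B)P(B) + P(A|B')P(B') = 4/5*7/15 + 5/11*8/15 = 508/825
P(B|A) = P(A|B)P(B)/P(A) = (28/75)/(508/825) = 77/127

77/127


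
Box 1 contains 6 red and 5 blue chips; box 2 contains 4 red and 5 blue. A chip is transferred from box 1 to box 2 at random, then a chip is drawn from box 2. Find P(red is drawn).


P(transfer red) = 6/11; P(transfer blue) = 5/11
If red transferred: Urn II has 5 red of 10, so P(red|red moved) = 1/2
If blue transferred: Urn II has 4 red of 10, so P(red|blue moved) = 2/5
By total probability: P(red) = 6/11*1/2 + 5/11*2/5 = 5/11

5/11


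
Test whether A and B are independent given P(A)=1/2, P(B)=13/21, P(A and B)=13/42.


P(A)*P(B) = 1/2*13/21 = 13/42
P(A∩B) = 13/42, which equals P(A)P(B), so independent

Yes, A and B are independent


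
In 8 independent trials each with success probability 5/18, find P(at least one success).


P(at least one) = 1 - P(none)
P(none) = (1 - 5/18)^8 = (13/18)^8 = 815730721/11019960576
P(at least one) = 1 - 815730721/11019960576 = 10204229855/11019960576

10204229855/11019960576


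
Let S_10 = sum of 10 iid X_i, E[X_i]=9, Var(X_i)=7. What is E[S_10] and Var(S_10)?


E[S_n] = n*mu = 10*9 = 90
Var(S_n) = n*sigma^2 = 10*7 = 70

E[S_10]=90, Var(S_10)=70


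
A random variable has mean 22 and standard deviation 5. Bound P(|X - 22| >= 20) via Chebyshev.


k = 20/5 = 4
Chebyshev: P(|X-mu| >= k*sigma) <= 1/k^2 = 1/4^2 = 1/16

1/16


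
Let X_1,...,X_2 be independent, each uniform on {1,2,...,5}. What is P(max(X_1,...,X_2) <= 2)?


P(max <= 2) = P(all X_i <= 2) = (P(X_1 <= 2))^2
= (2/5)^2 = 4/25

4/25


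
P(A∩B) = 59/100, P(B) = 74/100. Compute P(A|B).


P(A|B) = P(A∩B)/P(B) = (59/100)/(74/100) = 59/74

59/74


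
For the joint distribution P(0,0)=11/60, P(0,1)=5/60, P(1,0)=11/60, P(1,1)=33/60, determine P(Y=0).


P(Y=0) = P(0,0)+P(1,0) = 11/60 + 11/60 = 22/60 = 11/30

11/30


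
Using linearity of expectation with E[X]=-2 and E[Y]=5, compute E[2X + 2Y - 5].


E[2X + 2Y - 5] = 2*E[X] + 2*E[Y] - 5
= (2)*(-2) + (2)*(5) + (-5)
= -4 + 10 - 5 = 1

1


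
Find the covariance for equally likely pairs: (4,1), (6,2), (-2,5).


E[X]=8/3, E[Y]=8/3, E[XY]=2
Cov(X,Y) = E[XY] - E[X]E[Y] = 2 - 8/3*8/3 = -46/9

-46/9


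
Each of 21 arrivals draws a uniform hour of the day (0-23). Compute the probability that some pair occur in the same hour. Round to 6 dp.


P(all different) = prod((24-i)/24 for i=0..20) = 0.000001
P(at least one match) = 1 - 0.000001 = 0.999999

0.999999


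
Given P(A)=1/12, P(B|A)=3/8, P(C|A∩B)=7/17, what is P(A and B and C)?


P(A∩B∩C) = P(A) * P(B|A) * P(C|A∩B)
= 1/12 * 3/8 * 7/17
= 1/32 * 7/17 = 7/544

7/544


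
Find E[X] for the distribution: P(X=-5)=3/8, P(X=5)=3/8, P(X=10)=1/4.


E[X] = sum(x * P(x))
= -5*3/8 + 5*3/8 + 10*1/4
= 5/2

5/2


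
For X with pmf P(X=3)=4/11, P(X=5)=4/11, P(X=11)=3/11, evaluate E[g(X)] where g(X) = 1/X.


E[1/X] = sum(g(x)*P(x))
= 1/3*4/11 + 1/5*4/11 + 1/11*3/11
= 397/1815

397/1815


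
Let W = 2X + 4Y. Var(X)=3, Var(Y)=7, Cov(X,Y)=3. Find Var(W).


Var(2X + 4Y) = 2^2*Var(X) + 4^2*Var(Y) + 2*2*4*Cov(X,Y)
= 4*3 + 16*7 + 16*3
= 12 + 112 + 48 = 172

172


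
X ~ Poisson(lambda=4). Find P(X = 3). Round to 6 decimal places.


P(X=3) = e^(-4) * 4^3 / 3!
≈ 0.01831563889 * 64 / 6
≈ 0.195367

0.195367


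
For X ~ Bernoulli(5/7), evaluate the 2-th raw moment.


For Bernoulli: X in {0,1}
E[X^2] = 0^2*(1-5/7) + 1^2*5/7 = 5/7

5/7


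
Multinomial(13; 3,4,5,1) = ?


13! = 6227020800
Denominator: 3!=6 * 4!=24 * 5!=120 * 1!=1
Coefficient = 6227020800 / 17280 = 360360

360360


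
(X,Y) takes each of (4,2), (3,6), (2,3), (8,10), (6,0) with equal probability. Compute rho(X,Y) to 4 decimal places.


Cov(X,Y) = 3.0800, Var(X) = 4.6400, Var(Y) = 12.1600
rho = Cov/(sqrt(VarX)*sqrt(VarY)) = 0.4100

0.4100


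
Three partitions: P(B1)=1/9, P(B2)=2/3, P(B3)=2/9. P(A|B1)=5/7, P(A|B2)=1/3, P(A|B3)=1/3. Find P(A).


P(A) = P(A|B1)P(B1) + P(A|B2)P(B2) + P(A|B3)P(B3)
= 5/7*1/9 + 1/3*2/3 + 1/3*2/9
= 5/63 + 2/9 + 2/27 = 71/189

71/189


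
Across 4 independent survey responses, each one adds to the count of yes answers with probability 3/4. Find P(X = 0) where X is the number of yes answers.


P(X=0) = C(4,0) * p^0 * (1-p)^4
= 1 * 1 * 1/256
= 1/256

1/256


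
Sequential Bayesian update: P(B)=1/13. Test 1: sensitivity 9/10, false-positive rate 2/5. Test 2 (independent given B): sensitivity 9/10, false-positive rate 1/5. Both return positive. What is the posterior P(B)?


After test 1: P(+) = 9/10*1/13 + 2/5*12/13 = 57/130
P(B|+) = (9/130)/(57/130) = 3/19
After test 2 (use post1 as new prior): P(+) = 9/10*3/19 + 1/5*16/19 = 59/190
P(B|+,+) = (27/190)/(59/190) = 27/59

27/59


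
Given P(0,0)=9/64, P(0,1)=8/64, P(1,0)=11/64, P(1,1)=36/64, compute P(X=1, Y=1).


Read from table: P(X=1, Y=1) = 36/64 = 9/16

9/16


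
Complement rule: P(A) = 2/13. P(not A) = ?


P(A') = 1 - P(A) = 1 - 2/13 = 11/13

11/13


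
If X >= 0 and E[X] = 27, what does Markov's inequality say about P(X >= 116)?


Markov: P(X >= a) <= E[X]/a
P(X >= 116) <= 27/116

27/116


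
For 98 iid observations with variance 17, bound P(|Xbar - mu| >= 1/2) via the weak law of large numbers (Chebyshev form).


Var(Xbar) = Var(X)/n = 17/98
Chebyshev: P(|Xbar-mu| >= 1/2) <= Var(Xbar)/(1/2)^2 = (17/98)/(1/4) = 34/49

34/49


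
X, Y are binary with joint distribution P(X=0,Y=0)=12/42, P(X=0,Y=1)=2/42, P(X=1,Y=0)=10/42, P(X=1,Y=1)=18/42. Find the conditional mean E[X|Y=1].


P(Y=1) = 20/42
E[X|Y=1] = (0*2 + 1*18)/20 = 18/20 = 9/10

9/10


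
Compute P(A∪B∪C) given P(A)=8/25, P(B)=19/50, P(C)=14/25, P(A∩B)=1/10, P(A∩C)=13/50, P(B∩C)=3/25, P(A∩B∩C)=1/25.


P(A∪B∪C) = P(A)+P(B)+P(C) - P(AB)-P(AC)-P(BC) + P(ABC)
= 8/25+19/50+14/25 - 1/10-13/50-3/25 + 1/25
= 41/50

41/50


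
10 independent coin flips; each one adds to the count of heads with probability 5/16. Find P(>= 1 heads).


P(at least one) = 1 - P(none)
P(none) = (1 - 5/16)^10 = (11/16)^10 = 25937424601/1099511627776
P(at least one) = 1 - 25937424601/1099511627776 = 1073574203175/1099511627776

1073574203175/1099511627776


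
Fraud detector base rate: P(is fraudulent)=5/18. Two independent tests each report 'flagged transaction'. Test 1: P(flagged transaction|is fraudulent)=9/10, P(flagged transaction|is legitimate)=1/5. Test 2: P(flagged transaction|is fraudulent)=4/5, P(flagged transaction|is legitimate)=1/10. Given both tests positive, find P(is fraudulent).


After test 1: P(+) = 9/10*5/18 + 1/5*13/18 = 71/180
P(B|+) = (1/4)/(71/180) = 45/71
After test 2 (use post1 as new prior): P(+) = 4/5*45/71 + 1/10*26/71 = 193/355
P(B|+,+) = (36/71)/(193/355) = 180/193

180/193


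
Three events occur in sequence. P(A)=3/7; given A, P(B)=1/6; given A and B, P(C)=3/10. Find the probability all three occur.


P(A∩B∩C) = P(A) * P(B|A) * P(C|A∩B)
= 3/7 * 1/6 * 3/10
= 1/14 * 3/10 = 3/140

3/140


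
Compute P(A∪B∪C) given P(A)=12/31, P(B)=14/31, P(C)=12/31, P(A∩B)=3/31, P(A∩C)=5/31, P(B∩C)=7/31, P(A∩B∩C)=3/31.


P(A∪B∪C) = P(A)+P(B)+P(C) - P(AB)-P(AC)-P(BC) + P(ABC)
= 12/31+14/31+12/31 - 3/31-5/31-7/31 + 3/31
= 26/31

26/31


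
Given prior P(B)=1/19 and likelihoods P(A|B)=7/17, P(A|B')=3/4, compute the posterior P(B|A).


P(A) = P(A|B)P(B) + P(A|B')P(B') = 7/17*1/19 + 3/4*18/19 = 473/646
P(B|A) = P(A|B)P(B)/P(A) = (7/323)/(473/646) = 14/473

14/473


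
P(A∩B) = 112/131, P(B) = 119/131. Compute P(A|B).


P(A|B) = P(A∩B)/P(B) = (112/131)/(119/131) = 112/119 = 16/17

16/17


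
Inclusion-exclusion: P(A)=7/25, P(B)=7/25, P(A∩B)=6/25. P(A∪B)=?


P(A∪B) = P(A) + P(B) - P(A∩B)
= 7/25 + 7/25 - 6/25 = 8/25

8/25


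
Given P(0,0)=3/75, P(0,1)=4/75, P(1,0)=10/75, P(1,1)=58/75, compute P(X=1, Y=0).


Read from table: P(X=1, Y=0) = 10/75 = 2/15

2/15


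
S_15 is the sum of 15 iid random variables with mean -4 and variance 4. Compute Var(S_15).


By independence, Var(S_n) = n*Var(X_1) = 15*4 = 60

60


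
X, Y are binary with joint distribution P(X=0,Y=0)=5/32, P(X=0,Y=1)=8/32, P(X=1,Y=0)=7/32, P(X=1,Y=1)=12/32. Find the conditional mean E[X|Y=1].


P(Y=1) = 20/32
E[X|Y=1] = (0*8 + 1*12)/20 = 12/20 = 3/5

3/5


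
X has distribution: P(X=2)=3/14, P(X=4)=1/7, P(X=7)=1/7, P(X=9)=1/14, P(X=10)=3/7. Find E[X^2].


E[X^2] = sum(g(x)*P(x))
= 4*3/14 + 16*1/7 + 49*1/7 + 81*1/14 + 100*3/7
= 823/14

823/14


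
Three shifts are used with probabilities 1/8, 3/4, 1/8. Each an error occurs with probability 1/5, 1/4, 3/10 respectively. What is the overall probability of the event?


P(A) = P(A|B1)P(B1) + P(A|B2)P(B2) + P(A|B3)P(B3)
= 1/5*1/8 + 1/4*3/4 + 3/10*1/8
= 1/40 + 3/16 + 3/80 = 1/4

1/4


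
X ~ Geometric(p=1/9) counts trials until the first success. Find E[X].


For geometric (trials until first success), E[X] = 1/p = 1/(1/9) = 9

9


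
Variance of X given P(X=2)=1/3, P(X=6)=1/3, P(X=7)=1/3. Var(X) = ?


E[X] = 5, E[X^2] = 89/3
Var(X) = E[X^2] - (E[X])^2 = 89/3 - (5)^2 = 14/3

14/3


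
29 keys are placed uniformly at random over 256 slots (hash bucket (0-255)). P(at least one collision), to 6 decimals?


P(all different) = prod((256-i)/256 for i=0..28) = 0.192376
P(at least one match) = 1 - 0.192376 = 0.807624

0.807624


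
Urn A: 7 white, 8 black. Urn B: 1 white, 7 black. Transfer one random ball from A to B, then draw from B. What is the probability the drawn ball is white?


P(transfer white) = 7/15; P(transfer black) = 8/15
If white transferred: Urn II has 2 white of 9, so P(white|white moved) = 2/9
If black transferred: Urn II has 1 white of 9, so P(white|black moved) = 1/9
By total probability: P(white) = 7/15*2/9 + 8/15*1/9 = 22/135

22/135


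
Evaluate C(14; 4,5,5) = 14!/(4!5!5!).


14! = 87178291200
Denominator: 4!=24 * 5!=120 * 5!=120
Coefficient = 87178291200 / 345600 = 252252

252252


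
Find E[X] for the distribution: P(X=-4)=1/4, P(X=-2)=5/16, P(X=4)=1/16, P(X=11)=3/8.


E[X] = sum(x * P(x))
= -4*1/4 - 2*5/16 + 4*1/16 + 11*3/8
= 11/4

11/4


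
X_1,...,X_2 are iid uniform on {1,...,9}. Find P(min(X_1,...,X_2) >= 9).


P(min >= 9) = P(all X_i >= 9) = (P(X_1 >= 9))^2
= (1/9)^2 = 1/81

1/81


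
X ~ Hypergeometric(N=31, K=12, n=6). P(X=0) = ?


P(X=0) = C(12,0)*C(19,6) / C(31,6)
= 1*27132 / 736281
= 27132/736281 = 1292/35061

1292/35061


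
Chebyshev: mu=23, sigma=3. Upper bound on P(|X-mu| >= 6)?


k = 6/3 = 2
Chebyshev: P(|X-mu| >= k*sigma) <= 1/k^2 = 1/2^2 = 1/4

1/4


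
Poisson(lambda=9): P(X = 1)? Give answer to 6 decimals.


P(X=1) = e^(-9) * 9^1 / 1!
≈ 0.0001234098041 * 9 / 1
≈ 0.001111

0.001111


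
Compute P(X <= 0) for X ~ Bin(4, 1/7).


P(X<=0) = P(X=0)
= 1296/2401
= 1296/2401

1296/2401


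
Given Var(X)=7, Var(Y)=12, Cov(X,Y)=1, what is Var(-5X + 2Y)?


Var(-5X + 2Y) = (-5)^2*Var(X) + 2^2*Var(Y) + 2*(-5)*2*Cov(X,Y)
= 25*7 + 4*12 - 20*1
= 175 + 48 - 20 = 203

203


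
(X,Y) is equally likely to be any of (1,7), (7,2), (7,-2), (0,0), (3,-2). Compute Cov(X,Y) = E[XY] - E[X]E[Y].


E[X]=18/5, E[Y]=1, E[XY]=1/5
Cov(X,Y) = E[XY] - E[X]E[Y] = 1/5 - 18/5*1 = -17/5

-17/5


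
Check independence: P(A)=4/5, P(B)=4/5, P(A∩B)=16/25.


P(A)*P(B) = 4/5*4/5 = 16/25
P(A∩B) = 16/25, which equals P(A)P(B), so independent

Yes, A and B are independent


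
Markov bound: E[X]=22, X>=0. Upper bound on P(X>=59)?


Markov: P(X >= a) <= E[X]/a
P(X >= 59) <= 22/59

22/59


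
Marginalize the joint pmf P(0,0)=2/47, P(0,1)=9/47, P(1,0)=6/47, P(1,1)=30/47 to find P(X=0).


P(X=0) = P(0,0)+P(0,1) = 2/47 + 9/47 = 11/47

11/47


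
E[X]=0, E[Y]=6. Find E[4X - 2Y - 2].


E[4X - 2Y - 2] = 4*E[X] - 2*E[Y] - 2
= (4)*(0) + (-2)*(6) + (-2)
= 0 - 12 - 2 = -14

-14


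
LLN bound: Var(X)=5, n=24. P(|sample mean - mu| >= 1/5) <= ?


Var(Xbar) = Var(X)/n = 5/24
Chebyshev: P(|Xbar-mu| >= 1/5) <= Var(Xbar)/(1/5)^2 = (5/24)/(1/25) = 125/24
Bound exceeds 1, so trivial bound: 1

1


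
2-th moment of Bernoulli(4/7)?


For Bernoulli: X in {0,1}
E[X^2] = 0^2*(1-4/7) + 1^2*4/7 = 4/7

4/7


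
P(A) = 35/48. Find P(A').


P(A') = 1 - P(A) = 1 - 35/48 = 13/48

13/48


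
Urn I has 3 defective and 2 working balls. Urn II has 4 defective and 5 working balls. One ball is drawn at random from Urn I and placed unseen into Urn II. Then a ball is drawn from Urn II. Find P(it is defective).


P(transfer defective) = 3/5; P(transfer working) = 2/5
If defective transferred: Urn II has 5 defective of 10, so P(defective|defective moved) = 1/2
If working transferred: Urn II has 4 defective of 10, so P(defective|working moved) = 2/5
By total probability: P(defective) = 3/5*1/2 + 2/5*2/5 = 23/50

23/50


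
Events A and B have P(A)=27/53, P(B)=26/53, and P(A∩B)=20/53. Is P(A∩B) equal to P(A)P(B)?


P(A)*P(B) = 27/53*26/53 = 702/2809
P(A∩B) = 20/53 != 702/2809, so not independent

No, A and B are not independent


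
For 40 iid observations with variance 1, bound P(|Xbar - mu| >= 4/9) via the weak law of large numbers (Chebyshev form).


Var(Xbar) = Var(X)/n = 1/40
Chebyshev: P(|Xbar-mu| >= 4/9) <= Var(Xbar)/(4/9)^2 = (1/40)/(16/81) = 81/640

81/640


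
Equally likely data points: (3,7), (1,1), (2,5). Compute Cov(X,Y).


E[X]=2, E[Y]=13/3, E[XY]=32/3
Cov(X,Y) = E[XY] - E[X]E[Y] = 32/3 - 2*13/3 = 2

2


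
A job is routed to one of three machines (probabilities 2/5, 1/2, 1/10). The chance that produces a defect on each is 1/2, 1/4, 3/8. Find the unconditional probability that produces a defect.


P(A) = P(A|B1)P(B1) + P(A|B2)P(B2) + P(A|B3)P(B3)
= 1/2*2/5 + 1/4*1/2 + 3/8*1/10
= 1/5 + 1/8 + 3/80 = 29/80

29/80
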